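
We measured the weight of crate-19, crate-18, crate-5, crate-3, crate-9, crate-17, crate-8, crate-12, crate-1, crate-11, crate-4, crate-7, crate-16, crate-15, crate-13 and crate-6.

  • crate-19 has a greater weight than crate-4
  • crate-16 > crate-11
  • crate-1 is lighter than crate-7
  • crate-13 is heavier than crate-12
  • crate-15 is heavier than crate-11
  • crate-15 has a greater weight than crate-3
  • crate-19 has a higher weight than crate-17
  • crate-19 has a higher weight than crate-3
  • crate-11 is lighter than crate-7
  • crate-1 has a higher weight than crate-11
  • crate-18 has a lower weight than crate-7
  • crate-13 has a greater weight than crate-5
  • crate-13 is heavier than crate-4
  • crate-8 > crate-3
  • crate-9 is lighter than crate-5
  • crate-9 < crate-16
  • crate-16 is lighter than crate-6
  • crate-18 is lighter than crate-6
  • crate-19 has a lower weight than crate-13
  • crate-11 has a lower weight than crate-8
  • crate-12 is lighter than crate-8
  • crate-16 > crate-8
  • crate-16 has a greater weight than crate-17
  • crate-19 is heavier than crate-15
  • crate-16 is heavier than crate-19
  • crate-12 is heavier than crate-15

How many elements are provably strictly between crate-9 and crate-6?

The relations place crate-9 below crate-6. An element lies strictly between them when it is forced above crate-9 and also forced below crate-6.
Above crate-9: {crate-5, crate-16, crate-13}. Below crate-6: {crate-3, crate-11, crate-17, crate-15, crate-12, crate-4, crate-19, crate-8, crate-18, crate-16}.
Intersection: {crate-16} — 1.

1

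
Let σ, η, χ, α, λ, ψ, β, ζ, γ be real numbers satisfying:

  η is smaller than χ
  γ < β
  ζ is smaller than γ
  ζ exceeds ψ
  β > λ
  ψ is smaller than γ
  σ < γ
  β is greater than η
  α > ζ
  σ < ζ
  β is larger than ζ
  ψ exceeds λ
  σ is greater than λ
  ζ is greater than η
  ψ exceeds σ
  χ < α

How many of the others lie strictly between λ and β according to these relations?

4

Chaining upward from λ reaches: σ, ψ, ζ, α, γ.
Chaining downward from β reaches: σ, η, ψ, ζ, γ.
Strictly between λ and β are those in both lists: σ, ψ, ζ, γ — 4 elements.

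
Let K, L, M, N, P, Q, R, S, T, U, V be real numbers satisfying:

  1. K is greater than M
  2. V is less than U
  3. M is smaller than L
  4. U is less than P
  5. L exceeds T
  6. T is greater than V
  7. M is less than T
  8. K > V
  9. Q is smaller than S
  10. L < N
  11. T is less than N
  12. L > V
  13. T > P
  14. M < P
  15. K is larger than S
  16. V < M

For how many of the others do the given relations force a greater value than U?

From U the given relations immediately reach P.
From those, T — 2 in total.
From those, L, N — 4 in total.
No other element is forced above U by the given relations, so the count is 4.

4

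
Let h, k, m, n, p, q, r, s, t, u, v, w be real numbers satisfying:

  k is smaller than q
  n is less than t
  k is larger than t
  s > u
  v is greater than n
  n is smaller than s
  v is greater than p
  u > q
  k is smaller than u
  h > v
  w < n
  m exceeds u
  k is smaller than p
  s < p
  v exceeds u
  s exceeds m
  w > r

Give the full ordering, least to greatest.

The consecutive links are each given: r < w; w < n; n < t; t < k; k < q; q < u; u < m; m < s; s < p; p < v; v < h.

r < w < n < t < k < q < u < m < s < p < v < h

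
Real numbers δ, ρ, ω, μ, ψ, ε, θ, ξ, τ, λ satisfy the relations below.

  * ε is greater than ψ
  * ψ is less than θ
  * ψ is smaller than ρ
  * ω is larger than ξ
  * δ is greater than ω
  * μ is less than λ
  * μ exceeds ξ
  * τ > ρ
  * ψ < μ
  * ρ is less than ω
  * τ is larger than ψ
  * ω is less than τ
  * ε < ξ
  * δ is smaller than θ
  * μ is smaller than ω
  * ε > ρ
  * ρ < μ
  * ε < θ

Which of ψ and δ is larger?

δ

ψ < ρ and ρ < ε give ψ < ε.
Then ε < ξ extends the chain to ξ.
Then ξ < μ extends the chain to μ.
With μ < ω: ψ < ρ < ε < ξ < μ < ω.
With ω < δ: ψ < ρ < ε < ξ < μ < ω < δ.
So ψ < δ; δ is the larger of the two.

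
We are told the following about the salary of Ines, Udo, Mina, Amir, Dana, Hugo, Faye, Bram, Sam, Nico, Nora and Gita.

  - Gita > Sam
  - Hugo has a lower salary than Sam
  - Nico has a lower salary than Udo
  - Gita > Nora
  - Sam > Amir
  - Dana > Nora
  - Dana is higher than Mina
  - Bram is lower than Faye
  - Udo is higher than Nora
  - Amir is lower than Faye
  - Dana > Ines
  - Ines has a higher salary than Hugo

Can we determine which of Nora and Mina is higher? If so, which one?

undetermined

Following every chain through Nora: above Nora we get Gita, Udo, Dana.
Mina is not reached, and no chain runs the other way from Mina to Nora.
So the given relations leave the order of Nora and Mina undetermined.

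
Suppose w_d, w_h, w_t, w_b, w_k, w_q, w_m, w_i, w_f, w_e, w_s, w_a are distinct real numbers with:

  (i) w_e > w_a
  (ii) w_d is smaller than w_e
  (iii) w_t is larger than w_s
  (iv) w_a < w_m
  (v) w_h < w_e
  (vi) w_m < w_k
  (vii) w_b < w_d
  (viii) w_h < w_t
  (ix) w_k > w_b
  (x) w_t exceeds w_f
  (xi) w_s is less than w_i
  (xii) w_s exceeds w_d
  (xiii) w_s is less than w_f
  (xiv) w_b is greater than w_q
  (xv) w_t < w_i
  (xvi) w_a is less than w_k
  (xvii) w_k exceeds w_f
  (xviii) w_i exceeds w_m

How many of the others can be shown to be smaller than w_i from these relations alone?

9

The elements the relations force below w_i are w_a, w_q, w_b, w_h, w_m, w_d, w_s, w_f, w_t — no chain reaches any other.
That is 9.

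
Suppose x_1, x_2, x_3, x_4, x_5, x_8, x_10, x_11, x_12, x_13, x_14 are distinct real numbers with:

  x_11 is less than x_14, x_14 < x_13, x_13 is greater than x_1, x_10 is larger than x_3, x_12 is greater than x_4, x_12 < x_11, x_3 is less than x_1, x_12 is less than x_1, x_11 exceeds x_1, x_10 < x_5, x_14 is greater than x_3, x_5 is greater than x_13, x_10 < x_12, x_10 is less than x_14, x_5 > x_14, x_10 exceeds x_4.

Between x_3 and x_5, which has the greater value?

x_3 < x_10 and x_10 < x_12 give x_3 < x_12.
Then x_12 < x_1 extends the chain to x_1.
With x_1 < x_11: x_3 < x_10 < x_12 < x_1 < x_11.
With x_11 < x_14: x_3 < x_10 < x_12 < x_1 < x_11 < x_14.
With x_14 < x_13: x_3 < x_10 < x_12 < x_1 < x_11 < x_14 < x_13.
Then x_13 < x_5 extends the chain to x_5.
So x_3 < x_5; x_5 is the larger of the two.

x_5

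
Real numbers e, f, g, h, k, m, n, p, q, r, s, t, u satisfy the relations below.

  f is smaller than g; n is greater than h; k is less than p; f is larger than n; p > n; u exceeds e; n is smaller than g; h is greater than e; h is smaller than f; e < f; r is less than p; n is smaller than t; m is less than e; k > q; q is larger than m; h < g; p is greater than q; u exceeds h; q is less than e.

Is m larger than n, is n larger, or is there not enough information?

The relevant relations are m < q; q < e; e < h; h < n.
Chaining these gives m < q < e < h < n.
So n is larger.

n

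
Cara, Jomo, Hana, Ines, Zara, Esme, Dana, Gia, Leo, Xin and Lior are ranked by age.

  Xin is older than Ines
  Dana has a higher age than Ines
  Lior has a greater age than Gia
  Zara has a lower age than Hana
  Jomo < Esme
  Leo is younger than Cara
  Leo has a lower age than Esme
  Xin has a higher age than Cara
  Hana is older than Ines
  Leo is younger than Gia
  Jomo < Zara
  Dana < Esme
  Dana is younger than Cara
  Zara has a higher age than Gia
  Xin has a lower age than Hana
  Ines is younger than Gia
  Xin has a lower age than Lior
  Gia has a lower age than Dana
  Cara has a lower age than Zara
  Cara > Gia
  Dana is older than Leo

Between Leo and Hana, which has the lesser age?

Leo

Link the given pairs in sequence: Leo < Gia; Gia < Dana; Dana < Cara; Cara < Zara; Zara < Hana.
Chaining these gives Leo < Gia < Dana < Cara < Zara < Hana.
So Leo < Hana; Leo is the younger of the two.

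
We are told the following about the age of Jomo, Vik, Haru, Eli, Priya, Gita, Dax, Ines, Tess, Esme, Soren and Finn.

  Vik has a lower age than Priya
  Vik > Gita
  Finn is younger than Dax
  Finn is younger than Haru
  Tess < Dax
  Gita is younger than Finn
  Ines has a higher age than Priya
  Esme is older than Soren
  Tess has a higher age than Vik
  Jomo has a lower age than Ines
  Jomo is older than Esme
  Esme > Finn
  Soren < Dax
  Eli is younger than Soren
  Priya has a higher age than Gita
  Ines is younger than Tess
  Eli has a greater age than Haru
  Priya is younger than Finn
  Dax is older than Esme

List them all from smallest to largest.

Gita < Vik < Priya < Finn < Haru < Eli < Soren < Esme < Jomo < Ines < Tess < Dax

Nothing is placed below Gita, so it is least; from there Gita < Vik; Vik < Priya; Priya < Finn; Finn < Haru; Haru < Eli; Eli < Soren; Soren < Esme; Esme < Jomo; Jomo < Ines; Ines < Tess; Tess < Dax, each given directly.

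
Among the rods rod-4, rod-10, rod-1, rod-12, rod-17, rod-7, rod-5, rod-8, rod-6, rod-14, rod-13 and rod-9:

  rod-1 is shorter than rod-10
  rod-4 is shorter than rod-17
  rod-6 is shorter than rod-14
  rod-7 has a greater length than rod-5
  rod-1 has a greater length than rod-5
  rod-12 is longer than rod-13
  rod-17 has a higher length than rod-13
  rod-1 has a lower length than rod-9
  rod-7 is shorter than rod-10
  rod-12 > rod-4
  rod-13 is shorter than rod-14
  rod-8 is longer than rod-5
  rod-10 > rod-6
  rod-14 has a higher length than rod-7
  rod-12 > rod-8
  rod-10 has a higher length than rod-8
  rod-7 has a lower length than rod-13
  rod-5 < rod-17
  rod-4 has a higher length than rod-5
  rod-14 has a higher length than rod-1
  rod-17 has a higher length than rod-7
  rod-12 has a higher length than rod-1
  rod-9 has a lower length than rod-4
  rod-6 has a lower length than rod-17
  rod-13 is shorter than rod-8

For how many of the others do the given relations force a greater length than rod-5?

10

The elements the relations force above rod-5 are rod-7, rod-1, rod-9, rod-13, rod-4, rod-8, rod-17, rod-12, rod-14, rod-10 — no chain reaches any other.
That is 10.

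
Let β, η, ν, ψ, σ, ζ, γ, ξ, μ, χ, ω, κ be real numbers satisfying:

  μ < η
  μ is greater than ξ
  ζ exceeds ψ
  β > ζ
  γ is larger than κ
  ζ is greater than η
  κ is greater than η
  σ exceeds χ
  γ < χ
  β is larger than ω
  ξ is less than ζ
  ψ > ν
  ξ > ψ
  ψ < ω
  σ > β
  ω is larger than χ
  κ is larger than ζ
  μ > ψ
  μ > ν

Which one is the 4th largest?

χ

Piecing the relations together gives one ordering: ν < ψ < ξ < μ < η < ζ < κ < γ < χ < ω < β < σ.
Counting 4 from the largest end gives χ.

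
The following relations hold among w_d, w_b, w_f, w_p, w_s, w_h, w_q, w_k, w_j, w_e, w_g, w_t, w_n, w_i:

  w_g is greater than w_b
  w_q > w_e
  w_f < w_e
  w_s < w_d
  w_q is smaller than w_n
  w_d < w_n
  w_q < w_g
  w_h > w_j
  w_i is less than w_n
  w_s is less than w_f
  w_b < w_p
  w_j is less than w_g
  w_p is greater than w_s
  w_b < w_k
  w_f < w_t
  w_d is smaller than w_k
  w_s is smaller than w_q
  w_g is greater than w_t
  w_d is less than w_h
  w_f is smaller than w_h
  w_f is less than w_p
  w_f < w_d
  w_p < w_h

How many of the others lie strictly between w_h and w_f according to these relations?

The relations place w_f below w_h. An element lies strictly between them when it is forced above w_f and also forced below w_h.
Above w_f: {w_e, w_t, w_d, w_p, w_k, w_q, w_n, w_g}. Below w_h: {w_s, w_j, w_d, w_b, w_p}.
Intersection: {w_d, w_p} — 2.

2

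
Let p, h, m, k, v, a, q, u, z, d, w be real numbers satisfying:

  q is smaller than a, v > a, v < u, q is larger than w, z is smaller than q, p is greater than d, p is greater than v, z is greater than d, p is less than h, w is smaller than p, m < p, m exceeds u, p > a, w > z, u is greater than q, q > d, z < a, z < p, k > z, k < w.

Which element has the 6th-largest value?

a

Piecing the relations together gives one ordering: d < z < k < w < q < a < v < u < m < p < h.
The 6th largest is a.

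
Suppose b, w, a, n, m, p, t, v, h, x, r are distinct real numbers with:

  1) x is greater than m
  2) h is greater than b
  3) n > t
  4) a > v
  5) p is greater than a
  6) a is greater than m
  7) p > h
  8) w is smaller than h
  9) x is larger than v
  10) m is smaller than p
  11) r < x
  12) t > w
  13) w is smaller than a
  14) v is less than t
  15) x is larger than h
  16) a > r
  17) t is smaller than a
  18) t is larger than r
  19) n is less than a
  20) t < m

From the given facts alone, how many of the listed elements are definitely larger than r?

6

The elements the relations force above r are t, m, n, a, x, p — no chain reaches any other.
That is 6.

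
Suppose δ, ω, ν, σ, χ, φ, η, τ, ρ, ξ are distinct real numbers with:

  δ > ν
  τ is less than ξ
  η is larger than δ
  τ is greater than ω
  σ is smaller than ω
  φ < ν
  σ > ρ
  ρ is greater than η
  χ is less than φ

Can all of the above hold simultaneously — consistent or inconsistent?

The single ordering χ < φ < ν < δ < η < ρ < σ < ω < τ < ξ satisfies every listed relation, so no contradiction arises.

consistent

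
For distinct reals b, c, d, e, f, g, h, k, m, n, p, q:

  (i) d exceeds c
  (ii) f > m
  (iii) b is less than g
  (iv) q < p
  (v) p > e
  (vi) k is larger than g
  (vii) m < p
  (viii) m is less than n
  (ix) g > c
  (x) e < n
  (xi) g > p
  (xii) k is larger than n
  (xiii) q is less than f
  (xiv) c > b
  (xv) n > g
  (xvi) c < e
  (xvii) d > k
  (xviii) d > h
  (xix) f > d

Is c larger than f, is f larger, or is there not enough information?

The relevant relations are c < e; e < p; p < g; g < n; n < k; k < d; d < f.
Chaining these gives c < e < p < g < n < k < d < f.
So f is larger.

f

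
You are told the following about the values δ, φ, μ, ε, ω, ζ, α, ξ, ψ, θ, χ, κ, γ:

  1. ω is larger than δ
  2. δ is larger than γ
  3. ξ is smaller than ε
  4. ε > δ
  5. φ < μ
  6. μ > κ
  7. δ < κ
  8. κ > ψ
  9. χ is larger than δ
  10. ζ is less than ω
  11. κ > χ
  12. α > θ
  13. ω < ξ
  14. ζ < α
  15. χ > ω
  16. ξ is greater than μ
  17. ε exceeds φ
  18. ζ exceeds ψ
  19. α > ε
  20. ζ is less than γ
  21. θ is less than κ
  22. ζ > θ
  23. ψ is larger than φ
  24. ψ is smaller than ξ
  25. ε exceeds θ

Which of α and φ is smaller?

φ < ψ and ψ < ζ give φ < ζ.
With ζ < γ: φ < ψ < ζ < γ.
Then γ < δ extends the chain to δ.
Then δ < ω extends the chain to ω.
With ω < χ: φ < ψ < ζ < γ < δ < ω < χ.
With χ < κ: φ < ψ < ζ < γ < δ < ω < χ < κ.
Then κ < μ extends the chain to μ.
With μ < ξ: φ < ψ < ζ < γ < δ < ω < χ < κ < μ < ξ.
Then ξ < ε extends the chain to ε.
With ε < α: φ < ψ < ζ < γ < δ < ω < χ < κ < μ < ξ < ε < α.
So φ < α; φ is the smaller of the two.

φ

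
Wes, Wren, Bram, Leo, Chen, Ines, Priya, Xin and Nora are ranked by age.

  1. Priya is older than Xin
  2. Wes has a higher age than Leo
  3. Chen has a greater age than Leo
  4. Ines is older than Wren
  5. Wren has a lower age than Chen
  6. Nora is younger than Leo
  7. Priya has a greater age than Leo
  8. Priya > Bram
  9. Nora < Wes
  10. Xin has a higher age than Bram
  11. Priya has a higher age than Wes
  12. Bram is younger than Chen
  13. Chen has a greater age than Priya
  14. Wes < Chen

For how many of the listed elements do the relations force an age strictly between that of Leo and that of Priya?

1

Chaining upward from Leo reaches: Wes, Chen.
Chaining downward from Priya reaches: Nora, Bram, Wes, Xin.
Strictly between Leo and Priya are those in both lists: Wes — 1 element.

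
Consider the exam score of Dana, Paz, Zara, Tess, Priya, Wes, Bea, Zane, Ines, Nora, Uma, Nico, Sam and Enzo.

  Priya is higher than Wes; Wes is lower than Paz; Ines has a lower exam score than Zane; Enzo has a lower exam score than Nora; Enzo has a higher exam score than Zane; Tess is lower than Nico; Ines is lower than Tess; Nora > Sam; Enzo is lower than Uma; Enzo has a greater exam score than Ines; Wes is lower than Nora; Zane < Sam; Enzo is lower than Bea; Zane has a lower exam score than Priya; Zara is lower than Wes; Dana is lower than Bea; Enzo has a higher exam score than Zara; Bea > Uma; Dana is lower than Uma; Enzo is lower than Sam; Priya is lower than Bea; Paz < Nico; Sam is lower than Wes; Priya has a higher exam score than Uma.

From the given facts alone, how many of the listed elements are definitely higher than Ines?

11

From Ines the given relations immediately reach Zane, Enzo, Tess.
From those, Sam, Nico, Uma, Priya, Bea, Nora — 9 in total.
From those, Wes — 10 in total.
From those, Paz — 11 in total.
No other element is forced above Ines by the given relations, so the count is 11.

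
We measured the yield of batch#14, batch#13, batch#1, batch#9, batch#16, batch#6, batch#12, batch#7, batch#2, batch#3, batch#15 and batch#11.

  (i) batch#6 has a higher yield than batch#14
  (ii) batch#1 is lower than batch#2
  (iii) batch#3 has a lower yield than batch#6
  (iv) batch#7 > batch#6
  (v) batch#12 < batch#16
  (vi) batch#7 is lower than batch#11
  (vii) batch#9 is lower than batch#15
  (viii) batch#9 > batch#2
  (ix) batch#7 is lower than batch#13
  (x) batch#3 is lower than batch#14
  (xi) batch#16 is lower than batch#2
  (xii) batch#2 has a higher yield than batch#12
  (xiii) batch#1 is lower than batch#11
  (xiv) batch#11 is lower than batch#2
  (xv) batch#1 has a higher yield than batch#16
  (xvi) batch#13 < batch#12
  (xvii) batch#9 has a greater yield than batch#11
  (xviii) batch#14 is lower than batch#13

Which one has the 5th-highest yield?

Piecing the relations together gives one ordering: batch#3 < batch#14 < batch#6 < batch#7 < batch#13 < batch#12 < batch#16 < batch#1 < batch#11 < batch#2 < batch#9 < batch#15.
Counting 5 from the largest end gives batch#1.

batch#1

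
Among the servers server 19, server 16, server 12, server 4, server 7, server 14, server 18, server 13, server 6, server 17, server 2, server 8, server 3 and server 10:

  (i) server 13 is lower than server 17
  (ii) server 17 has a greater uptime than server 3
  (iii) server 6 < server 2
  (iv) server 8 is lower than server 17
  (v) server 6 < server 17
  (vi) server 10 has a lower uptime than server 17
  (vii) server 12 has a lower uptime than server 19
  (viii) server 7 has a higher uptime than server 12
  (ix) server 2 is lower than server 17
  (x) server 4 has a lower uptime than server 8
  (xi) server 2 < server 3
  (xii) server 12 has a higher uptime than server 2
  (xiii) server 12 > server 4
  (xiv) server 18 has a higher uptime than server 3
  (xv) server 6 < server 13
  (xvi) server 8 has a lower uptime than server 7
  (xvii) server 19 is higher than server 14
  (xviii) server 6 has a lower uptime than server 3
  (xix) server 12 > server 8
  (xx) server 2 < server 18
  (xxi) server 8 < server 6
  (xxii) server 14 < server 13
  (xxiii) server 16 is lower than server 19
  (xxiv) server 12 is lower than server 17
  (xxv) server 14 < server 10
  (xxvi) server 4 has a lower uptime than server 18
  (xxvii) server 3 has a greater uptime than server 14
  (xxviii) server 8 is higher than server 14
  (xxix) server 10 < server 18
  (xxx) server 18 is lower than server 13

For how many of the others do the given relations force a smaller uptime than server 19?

Directly below server 19: server 14, server 12, server 16.
One step further: server 4, server 8, server 2 (6 so far).
One step further: server 6 (7 so far).
Nothing else is reachable below server 19; 7 in all.

7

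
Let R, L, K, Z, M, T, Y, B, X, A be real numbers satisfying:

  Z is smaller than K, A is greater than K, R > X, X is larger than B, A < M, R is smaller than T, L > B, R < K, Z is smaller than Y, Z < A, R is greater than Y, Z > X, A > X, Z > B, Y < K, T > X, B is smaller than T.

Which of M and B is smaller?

Following the relations from B: B < X < Z < Y < R < K < A < M.
So B < M; B is the smaller of the two.

B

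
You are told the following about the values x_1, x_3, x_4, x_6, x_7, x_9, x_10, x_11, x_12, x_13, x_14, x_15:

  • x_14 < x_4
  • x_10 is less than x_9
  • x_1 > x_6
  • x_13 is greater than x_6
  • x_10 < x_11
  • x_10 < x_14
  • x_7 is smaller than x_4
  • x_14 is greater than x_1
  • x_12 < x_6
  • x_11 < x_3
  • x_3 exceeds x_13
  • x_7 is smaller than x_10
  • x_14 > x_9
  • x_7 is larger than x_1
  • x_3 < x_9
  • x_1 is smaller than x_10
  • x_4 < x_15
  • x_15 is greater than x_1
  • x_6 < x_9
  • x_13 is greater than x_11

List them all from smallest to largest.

x_12 < x_6 < x_1 < x_7 < x_10 < x_11 < x_13 < x_3 < x_9 < x_14 < x_4 < x_15

Each adjacent pair is fixed by a given relation: x_12 < x_6; x_6 < x_1; x_1 < x_7; x_7 < x_10; x_10 < x_11; x_11 < x_13; x_13 < x_3; x_3 < x_9; x_9 < x_14; x_14 < x_4; x_4 < x_15. Chaining them end to end gives the full order.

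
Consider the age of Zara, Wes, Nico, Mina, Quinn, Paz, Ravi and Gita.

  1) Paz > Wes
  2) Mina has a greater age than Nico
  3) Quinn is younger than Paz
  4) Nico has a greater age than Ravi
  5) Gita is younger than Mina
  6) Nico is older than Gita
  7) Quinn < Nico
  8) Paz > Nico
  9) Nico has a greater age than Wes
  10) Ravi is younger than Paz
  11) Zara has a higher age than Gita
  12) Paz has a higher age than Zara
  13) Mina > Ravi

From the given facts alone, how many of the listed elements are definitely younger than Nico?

From Nico the given relations immediately reach Gita, Quinn, Ravi, Wes.
No other element is forced below Nico by the given relations, so the count is 4.

4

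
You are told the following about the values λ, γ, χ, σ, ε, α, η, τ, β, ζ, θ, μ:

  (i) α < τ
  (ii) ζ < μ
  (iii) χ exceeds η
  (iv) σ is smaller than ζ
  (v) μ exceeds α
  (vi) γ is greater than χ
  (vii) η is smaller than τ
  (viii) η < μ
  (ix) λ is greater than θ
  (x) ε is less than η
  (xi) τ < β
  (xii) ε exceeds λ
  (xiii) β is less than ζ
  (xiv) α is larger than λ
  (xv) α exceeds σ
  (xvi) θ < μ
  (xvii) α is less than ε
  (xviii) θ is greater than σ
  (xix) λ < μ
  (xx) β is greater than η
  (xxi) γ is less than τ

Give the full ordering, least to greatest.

The consecutive links are each given: σ < θ; θ < λ; λ < α; α < ε; ε < η; η < χ; χ < γ; γ < τ; τ < β; β < ζ; ζ < μ.

σ < θ < λ < α < ε < η < χ < γ < τ < β < ζ < μ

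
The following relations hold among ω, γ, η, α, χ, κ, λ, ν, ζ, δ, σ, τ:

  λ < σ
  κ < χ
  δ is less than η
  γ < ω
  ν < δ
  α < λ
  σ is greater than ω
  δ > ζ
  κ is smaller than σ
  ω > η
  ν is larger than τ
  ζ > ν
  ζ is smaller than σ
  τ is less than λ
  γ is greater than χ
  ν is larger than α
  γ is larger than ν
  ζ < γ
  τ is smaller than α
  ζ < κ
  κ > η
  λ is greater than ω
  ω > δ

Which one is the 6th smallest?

η

The consecutive relations fix a unique order: τ < α < ν < ζ < δ < η < κ < χ < γ < ω < λ < σ.
Counting 6 from the smallest end gives η.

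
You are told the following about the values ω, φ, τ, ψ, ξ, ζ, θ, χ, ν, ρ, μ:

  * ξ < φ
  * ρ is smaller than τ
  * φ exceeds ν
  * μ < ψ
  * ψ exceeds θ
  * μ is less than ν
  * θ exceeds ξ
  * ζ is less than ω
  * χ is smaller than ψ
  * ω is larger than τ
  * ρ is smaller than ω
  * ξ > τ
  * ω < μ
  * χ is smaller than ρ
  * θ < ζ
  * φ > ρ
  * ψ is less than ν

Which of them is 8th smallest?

μ

The consecutive relations fix a unique order: χ < ρ < τ < ξ < θ < ζ < ω < μ < ψ < ν < φ.
Counting 8 from the smallest end gives μ.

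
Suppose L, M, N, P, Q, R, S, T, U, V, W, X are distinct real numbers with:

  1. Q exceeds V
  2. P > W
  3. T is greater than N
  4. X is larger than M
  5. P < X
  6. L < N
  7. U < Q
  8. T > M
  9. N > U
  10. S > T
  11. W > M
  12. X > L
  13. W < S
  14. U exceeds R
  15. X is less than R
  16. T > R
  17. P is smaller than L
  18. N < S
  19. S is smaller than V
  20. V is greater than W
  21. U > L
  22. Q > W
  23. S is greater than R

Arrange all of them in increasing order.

M < W < P < L < X < R < U < N < T < S < V < Q

Each adjacent pair is fixed by a given relation: M < W; W < P; P < L; L < X; X < R; R < U; U < N; N < T; T < S; S < V; V < Q. Chaining them end to end gives the full order.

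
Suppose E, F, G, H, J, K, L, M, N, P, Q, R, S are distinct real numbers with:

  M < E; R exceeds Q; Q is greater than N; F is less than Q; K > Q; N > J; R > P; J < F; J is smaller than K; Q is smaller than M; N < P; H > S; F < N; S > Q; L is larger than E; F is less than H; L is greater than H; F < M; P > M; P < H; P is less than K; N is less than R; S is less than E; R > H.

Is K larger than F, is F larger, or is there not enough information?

F < N < Q < M < P < K, by transitivity through N, Q, M, P.
So K is larger.

K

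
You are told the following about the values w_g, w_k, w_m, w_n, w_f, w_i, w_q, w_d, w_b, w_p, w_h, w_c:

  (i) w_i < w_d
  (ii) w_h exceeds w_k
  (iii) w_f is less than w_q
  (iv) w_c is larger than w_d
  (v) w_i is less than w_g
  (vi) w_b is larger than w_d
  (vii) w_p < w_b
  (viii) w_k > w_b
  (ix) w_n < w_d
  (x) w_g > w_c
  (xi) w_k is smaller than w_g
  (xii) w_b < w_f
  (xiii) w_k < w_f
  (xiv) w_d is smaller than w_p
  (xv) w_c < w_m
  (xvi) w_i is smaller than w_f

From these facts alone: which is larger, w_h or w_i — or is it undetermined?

Following the relations from w_i: w_i < w_d < w_b < w_k < w_h.
So w_h is larger.

w_h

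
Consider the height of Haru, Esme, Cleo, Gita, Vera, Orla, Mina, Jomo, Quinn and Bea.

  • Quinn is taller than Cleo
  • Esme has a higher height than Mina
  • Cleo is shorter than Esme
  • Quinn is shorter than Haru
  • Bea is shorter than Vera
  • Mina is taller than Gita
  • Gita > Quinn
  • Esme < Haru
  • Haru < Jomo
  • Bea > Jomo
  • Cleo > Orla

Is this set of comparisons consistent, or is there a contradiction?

Every relation is compatible with Orla < Cleo < Quinn < Gita < Mina < Esme < Haru < Jomo < Bea < Vera; the set is consistent.

consistent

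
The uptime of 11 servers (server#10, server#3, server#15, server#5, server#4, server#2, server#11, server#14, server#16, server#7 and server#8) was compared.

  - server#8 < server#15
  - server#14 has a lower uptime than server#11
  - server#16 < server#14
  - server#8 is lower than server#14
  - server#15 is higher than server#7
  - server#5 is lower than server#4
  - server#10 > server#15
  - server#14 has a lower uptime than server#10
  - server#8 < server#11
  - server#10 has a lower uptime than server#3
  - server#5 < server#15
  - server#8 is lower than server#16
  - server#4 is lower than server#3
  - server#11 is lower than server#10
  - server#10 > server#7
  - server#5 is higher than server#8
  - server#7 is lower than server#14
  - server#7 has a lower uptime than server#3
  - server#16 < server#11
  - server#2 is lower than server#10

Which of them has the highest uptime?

server#3

Chaining downward from server#3: directly below it, server#7, server#4, server#10; then server#2, server#14, server#11, server#5, server#15; then server#8, server#16.
That covers every other element, and nothing is given above server#3, so server#3 is the highest uptime.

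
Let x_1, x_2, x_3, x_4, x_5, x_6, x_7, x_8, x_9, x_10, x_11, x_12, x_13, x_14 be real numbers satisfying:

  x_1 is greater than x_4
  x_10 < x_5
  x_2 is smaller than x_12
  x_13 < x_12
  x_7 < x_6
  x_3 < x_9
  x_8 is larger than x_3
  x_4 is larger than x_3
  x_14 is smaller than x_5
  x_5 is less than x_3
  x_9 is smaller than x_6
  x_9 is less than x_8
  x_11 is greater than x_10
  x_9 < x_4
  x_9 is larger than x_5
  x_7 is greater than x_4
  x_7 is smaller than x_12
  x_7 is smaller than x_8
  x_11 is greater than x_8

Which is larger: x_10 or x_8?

x_10 < x_5 and x_5 < x_3 give x_10 < x_3.
With x_3 < x_9: x_10 < x_5 < x_3 < x_9.
Then x_9 < x_4 extends the chain to x_4.
Then x_4 < x_7 extends the chain to x_7.
With x_7 < x_8: x_10 < x_5 < x_3 < x_9 < x_4 < x_7 < x_8.
So x_10 < x_8; x_8 is the larger of the two.

x_8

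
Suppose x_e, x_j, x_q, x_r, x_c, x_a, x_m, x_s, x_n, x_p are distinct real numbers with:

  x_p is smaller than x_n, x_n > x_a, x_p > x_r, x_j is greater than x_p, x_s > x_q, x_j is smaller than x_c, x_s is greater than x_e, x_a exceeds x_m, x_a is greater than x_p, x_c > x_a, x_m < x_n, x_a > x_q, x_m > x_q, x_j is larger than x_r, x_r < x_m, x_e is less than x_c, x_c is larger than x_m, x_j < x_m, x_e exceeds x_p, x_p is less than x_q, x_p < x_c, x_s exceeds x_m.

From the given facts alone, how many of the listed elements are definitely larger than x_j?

5

Directly above x_j: x_m, x_c.
One step further: x_a, x_n, x_s (5 so far).
Nothing else is reachable above x_j; 5 in all.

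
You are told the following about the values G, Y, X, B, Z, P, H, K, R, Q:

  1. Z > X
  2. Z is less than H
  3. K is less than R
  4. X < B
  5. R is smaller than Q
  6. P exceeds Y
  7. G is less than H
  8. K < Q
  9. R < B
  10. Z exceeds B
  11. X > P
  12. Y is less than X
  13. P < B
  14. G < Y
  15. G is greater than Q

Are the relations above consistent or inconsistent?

Every relation is compatible with K < R < Q < G < Y < P < X < B < Z < H; the set is consistent.

consistent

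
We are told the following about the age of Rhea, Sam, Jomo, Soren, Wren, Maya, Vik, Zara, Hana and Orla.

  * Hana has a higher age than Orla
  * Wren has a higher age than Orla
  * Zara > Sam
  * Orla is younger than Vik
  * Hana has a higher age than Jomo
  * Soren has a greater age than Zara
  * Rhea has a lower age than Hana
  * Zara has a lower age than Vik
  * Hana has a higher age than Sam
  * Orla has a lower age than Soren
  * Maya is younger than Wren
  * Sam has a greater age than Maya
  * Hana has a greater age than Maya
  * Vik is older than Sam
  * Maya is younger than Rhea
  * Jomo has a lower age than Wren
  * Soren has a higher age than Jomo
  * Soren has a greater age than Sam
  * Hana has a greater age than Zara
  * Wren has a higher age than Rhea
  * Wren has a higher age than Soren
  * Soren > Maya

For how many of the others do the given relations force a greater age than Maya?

The elements the relations force above Maya are Sam, Zara, Rhea, Hana, Vik, Soren, Wren — no chain reaches any other.
That is 7.

7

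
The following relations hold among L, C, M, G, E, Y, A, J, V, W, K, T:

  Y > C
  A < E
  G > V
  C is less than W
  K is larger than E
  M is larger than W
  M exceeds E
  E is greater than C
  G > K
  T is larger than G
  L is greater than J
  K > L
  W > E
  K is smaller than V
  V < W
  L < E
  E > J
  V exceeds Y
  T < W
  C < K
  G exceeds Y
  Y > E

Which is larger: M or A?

M

Following the relations from A: A < E < Y < V < G < T < W < M.
So A < M; M is the larger of the two.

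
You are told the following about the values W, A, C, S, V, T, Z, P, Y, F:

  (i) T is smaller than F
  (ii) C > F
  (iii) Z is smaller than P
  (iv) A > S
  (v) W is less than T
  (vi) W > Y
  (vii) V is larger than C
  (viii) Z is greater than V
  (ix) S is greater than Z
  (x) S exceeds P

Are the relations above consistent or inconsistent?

The single ordering Y < W < T < F < C < V < Z < P < S < A satisfies every listed relation, so no contradiction arises.

consistent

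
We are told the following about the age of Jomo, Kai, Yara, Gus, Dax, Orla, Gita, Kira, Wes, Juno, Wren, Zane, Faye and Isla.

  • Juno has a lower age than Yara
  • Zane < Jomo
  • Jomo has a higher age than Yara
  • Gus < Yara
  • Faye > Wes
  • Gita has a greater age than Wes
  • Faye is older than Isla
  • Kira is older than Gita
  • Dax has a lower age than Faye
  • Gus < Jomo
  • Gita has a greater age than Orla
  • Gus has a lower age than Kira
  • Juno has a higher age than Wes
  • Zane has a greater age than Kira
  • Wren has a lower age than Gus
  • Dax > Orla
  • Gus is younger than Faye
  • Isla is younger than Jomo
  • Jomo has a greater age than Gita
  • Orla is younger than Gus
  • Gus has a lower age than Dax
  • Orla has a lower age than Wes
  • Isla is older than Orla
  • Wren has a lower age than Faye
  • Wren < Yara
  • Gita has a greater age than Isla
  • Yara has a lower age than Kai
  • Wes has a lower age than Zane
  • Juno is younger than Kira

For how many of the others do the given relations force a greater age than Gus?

From Gus the given relations immediately reach Dax, Faye, Kira, Yara, Jomo.
From those, Zane, Kai — 7 in total.
Nothing else is reachable above Gus; 7 in all.

7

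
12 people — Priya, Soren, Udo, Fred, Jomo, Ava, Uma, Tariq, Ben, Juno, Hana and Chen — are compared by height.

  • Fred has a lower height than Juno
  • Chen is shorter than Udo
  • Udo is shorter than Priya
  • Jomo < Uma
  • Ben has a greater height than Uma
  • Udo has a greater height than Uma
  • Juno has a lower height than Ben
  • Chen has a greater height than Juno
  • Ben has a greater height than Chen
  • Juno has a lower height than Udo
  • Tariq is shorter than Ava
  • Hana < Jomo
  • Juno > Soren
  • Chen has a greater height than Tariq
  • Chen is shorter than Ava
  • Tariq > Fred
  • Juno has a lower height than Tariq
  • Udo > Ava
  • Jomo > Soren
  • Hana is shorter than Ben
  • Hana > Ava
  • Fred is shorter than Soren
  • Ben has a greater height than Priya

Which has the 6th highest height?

Hana

The consecutive relations fix a unique order: Fred < Soren < Juno < Tariq < Chen < Ava < Hana < Jomo < Uma < Udo < Priya < Ben.
The 6th largest is Hana.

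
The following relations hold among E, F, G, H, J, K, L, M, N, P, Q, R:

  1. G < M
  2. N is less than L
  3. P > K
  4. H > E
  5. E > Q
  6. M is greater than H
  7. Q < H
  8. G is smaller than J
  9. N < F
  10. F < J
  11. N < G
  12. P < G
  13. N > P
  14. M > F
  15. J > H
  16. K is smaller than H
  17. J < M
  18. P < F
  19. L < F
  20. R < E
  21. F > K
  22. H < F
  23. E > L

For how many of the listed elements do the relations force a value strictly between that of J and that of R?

The relations place R below J. An element lies strictly between them when it is forced above R and also forced below J.
Above R: {E, H, F, M}. Below J: {K, Q, P, N, L, E, H, F, G}.
Intersection: {E, H, F} — 3.

3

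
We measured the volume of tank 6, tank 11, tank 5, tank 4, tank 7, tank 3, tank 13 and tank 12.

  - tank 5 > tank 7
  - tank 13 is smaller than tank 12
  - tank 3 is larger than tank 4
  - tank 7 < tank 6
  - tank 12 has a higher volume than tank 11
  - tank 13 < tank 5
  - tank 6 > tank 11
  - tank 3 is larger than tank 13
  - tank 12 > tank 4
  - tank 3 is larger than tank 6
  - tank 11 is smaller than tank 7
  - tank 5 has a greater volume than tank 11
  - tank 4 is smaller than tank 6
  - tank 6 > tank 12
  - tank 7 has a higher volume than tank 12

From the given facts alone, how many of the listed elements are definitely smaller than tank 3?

From tank 3 the given relations immediately reach tank 13, tank 4, tank 6.
From those, tank 11, tank 12, tank 7 — 6 in total.
No other element is forced below tank 3 by the given relations, so the count is 6.

6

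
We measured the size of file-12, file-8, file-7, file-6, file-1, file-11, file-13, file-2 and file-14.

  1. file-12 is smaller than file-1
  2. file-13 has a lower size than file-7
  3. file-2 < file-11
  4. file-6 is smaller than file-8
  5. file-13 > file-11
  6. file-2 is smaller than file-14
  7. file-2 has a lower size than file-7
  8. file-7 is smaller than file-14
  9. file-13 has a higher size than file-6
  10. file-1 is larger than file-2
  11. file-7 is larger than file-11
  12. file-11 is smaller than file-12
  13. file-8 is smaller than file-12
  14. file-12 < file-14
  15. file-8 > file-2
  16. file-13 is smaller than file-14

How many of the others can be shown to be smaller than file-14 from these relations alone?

The elements the relations force below file-14 are file-6, file-2, file-11, file-8, file-13, file-12, file-7 — no chain reaches any other.
That is 7.

7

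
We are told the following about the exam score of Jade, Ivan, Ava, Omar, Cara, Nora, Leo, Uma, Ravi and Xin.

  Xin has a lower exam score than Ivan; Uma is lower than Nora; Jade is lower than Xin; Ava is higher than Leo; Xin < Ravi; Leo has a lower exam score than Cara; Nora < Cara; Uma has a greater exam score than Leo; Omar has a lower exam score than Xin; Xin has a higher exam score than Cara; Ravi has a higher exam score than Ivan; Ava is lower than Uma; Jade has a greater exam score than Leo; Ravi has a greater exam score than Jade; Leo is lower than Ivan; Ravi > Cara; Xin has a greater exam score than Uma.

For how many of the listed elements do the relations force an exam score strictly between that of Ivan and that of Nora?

Chaining upward from Nora reaches: Cara, Xin, Ravi.
Chaining downward from Ivan reaches: Leo, Ava, Uma, Omar, Cara, Jade, Xin.
Strictly between Nora and Ivan are those in both lists: Cara, Xin — 2 elements.

2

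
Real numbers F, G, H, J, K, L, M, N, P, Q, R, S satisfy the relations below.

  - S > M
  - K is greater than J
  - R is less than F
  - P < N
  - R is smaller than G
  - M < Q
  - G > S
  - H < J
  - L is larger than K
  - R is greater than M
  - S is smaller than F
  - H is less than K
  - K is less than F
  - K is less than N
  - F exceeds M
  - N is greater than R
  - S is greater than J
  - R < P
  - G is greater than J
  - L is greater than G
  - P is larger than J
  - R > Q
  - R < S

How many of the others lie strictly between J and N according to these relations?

The relations place J below N. An element lies strictly between them when it is forced above J and also forced below N.
Above J: {S, K, P, F, G, L}. Below N: {H, M, Q, R, K, P}.
Intersection: {K, P} — 2.

2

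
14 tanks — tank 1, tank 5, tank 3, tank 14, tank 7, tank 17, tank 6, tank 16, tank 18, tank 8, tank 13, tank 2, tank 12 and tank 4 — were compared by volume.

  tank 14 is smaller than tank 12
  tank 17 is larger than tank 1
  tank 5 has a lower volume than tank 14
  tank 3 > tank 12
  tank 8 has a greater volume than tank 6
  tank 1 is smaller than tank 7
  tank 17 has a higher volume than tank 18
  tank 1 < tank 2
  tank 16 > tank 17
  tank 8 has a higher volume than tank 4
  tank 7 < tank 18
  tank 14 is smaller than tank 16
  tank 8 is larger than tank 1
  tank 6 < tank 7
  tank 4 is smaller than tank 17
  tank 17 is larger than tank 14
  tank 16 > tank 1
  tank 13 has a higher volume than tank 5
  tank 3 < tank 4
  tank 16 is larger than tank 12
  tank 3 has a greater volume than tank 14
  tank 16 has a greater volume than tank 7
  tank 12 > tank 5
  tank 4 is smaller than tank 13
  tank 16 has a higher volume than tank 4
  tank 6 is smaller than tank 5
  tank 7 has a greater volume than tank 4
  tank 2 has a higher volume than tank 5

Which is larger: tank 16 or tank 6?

tank 16

Chaining the given relations: tank 6 < tank 5 < tank 12 < tank 3 < tank 4 < tank 7 < tank 18 < tank 17 < tank 16.
So tank 6 < tank 16; tank 16 is the larger of the two.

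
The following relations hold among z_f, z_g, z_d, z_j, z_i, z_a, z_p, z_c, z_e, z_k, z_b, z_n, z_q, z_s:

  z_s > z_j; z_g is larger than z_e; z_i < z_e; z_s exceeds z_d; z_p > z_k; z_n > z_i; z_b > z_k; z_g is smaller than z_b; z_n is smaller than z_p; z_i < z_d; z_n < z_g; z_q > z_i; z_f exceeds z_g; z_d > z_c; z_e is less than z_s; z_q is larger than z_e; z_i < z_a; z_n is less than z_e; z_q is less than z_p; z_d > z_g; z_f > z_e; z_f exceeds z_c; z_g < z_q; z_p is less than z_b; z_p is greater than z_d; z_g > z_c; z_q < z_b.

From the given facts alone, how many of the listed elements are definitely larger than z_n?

8

From z_n the given relations immediately reach z_e, z_g, z_p.
From those, z_q, z_d, z_s, z_f, z_b — 8 in total.
Nothing else is reachable above z_n; 8 in all.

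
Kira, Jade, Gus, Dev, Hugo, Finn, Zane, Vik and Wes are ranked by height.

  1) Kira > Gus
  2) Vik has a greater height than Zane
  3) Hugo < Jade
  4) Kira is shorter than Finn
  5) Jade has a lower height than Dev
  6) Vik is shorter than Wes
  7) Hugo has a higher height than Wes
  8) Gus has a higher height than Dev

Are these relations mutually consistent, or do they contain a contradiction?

consistent

The single ordering Zane < Vik < Wes < Hugo < Jade < Dev < Gus < Kira < Finn satisfies every listed relation, so no contradiction arises.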